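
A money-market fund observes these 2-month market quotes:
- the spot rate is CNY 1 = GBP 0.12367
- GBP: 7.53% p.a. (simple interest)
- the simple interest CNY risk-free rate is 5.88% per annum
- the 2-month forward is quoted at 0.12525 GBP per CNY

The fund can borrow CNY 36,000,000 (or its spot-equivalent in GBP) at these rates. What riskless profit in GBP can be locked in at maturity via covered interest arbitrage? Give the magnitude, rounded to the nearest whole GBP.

GBP 45,194

T = 2/12 years.
Keep in CNY, deliver into the forward: 36,000,000·1.009800·0.12525 = GBP 4,553,188.20.
Swap to GBP now, deposit: 36,000,000·0.12367·1.012550 = GBP 4,507,994.11.
The quoted forward overvalues CNY, so borrow GBP, buy CNY at spot, deposit the CNY at 5.88%, and sell the proceeds forward at 0.12525.
Arbitrage profit = |4,553,188.20 − 4,507,994.11| = GBP 45,194.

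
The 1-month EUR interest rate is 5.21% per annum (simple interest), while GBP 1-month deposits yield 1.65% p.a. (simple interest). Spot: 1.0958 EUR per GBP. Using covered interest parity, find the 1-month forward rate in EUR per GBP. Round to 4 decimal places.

T = 1/12 years.
EUR growth factor: 1 + 0.0521×1/12 = 1.0043417.
Growth of 1 GBP over T: 1 + 0.0165×1/12 = 1.001375.
So F = 1.0958 × 1.0043417 / 1.001375 = 1.099046 (EUR/GBP).

1.0990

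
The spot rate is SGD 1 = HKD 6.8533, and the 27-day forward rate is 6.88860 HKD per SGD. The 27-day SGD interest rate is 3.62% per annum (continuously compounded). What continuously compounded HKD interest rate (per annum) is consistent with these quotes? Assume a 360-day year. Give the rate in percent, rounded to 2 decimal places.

10.47%

T = 27/360 years.
F/S = 6.8886/6.8533 = 1.0051508 = (growth of HKD) / (growth of SGD).
SGD growth factor: e^(0.0362×27/360) = 1.0027187.
Hence g_HKD = 1.0078835.
r = ln(1.0078835)/(27/360) = 0.104701 → 10.47%.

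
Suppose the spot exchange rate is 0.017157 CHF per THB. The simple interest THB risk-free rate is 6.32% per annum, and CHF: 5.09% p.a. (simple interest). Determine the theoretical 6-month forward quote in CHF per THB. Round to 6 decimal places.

T = 6/12 years.
CHF growth factor: 1 + 0.0509×6/12 = 1.025450.
THB accumulates by 1 + 0.0632×6/12 = 1.031600.
So F = 0.017157 × 1.025450 / 1.031600 = 0.01705472 (CHF/THB).

0.017055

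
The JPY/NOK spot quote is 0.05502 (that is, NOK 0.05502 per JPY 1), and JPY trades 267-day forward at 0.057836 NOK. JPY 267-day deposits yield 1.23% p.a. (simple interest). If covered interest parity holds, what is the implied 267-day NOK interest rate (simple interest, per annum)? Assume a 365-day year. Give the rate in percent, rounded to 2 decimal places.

T = 267/365 years.
F/S = 0.057836/0.05502 = 1.0511814 = (growth of NOK) / (growth of JPY).
JPY growth factor: 1 + 0.0123×267/365 = 1.0089975.
So the NOK growth factor = 1.0606394.
(1.0606394 − 1)/T = 0.082897, i.e. 8.29%.

8.29%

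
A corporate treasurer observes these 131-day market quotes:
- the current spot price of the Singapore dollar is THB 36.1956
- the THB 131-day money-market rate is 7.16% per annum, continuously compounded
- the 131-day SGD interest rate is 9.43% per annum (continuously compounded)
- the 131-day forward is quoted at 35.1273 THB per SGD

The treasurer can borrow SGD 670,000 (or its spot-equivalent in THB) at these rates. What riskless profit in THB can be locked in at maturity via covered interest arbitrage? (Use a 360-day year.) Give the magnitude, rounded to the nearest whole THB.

T = 131/360 years.
Route A — deposit SGD, sell forward: 670,000 × 1.0349102647 × 35.1273 = THB 24,356,914.24.
Route B — convert at spot, deposit THB: 670,000 × 36.1956 × 1.0263968286 = THB 24,891,202.86.
The quoted forward undervalues SGD, so borrow SGD, convert to THB at spot, deposit the THB at 7.16%, and buy SGD forward at 35.1273 to cover the loan.
Profit = 24,891,202.86 − 24,356,914.24 = THB 534,289.

THB 534,289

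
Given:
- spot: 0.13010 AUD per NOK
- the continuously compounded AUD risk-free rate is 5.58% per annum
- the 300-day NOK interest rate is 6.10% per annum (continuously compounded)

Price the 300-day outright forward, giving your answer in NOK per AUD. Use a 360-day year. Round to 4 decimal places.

T = 300/360 years.
AUD growth factor: e^(0.0558×300/360) = 1.0475981.
NOK growth factor: e^(0.0610×300/360) = 1.0521475.
CIP: F = S · (grow AUD)/(grow NOK) = 0.1301 × 1.0475981/1.0521475 = 0.1295375 AUD per NOK.
Quoted the other way: 1/0.1295375 = 7.7198 NOK per AUD.

7.7198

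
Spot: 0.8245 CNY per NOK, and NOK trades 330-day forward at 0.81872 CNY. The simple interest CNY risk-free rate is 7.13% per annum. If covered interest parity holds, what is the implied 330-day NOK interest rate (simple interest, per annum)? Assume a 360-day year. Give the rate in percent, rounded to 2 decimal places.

T = 330/360 years.
By CIP, F/S equals the CNY-to-NOK growth ratio: 0.81872/0.8245 = 0.9929897.
CNY growth factor: 1 + 0.0713×330/360 = 1.0653583.
That pins the NOK growth at 1.0728795.
(1.0728795 − 1)/T = 0.079505, i.e. 7.95%.

7.95%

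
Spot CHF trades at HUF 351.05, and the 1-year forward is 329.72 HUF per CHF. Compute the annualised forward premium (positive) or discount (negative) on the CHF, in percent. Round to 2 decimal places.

-6.08%

T = 1 year.
CHF trades forward at -6.07606% vs spot over the period.
×(1/T) gives -6.08% p.a.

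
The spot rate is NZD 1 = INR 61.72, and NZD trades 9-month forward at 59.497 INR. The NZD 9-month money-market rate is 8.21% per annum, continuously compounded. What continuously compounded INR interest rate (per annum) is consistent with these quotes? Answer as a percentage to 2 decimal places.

T = 9/12 years.
F/S = 59.497/61.72 = 0.9639825 = (growth of INR) / (growth of NZD).
NZD growth factor: e^(0.0821×9/12) = 1.0635103.
So the INR growth factor = 1.0252053.
Take logs: ln 1.0252053 / (9/12) = 0.033191, so 3.32%.

3.32%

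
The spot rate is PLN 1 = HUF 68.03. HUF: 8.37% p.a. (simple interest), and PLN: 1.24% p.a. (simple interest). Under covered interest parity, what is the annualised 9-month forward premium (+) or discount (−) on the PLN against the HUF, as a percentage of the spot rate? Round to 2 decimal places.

T = 9/12 years.
CIP forward (HUF per PLN) = 68.03 × 1.062775/1.009300 = 71.63438.
(F − S)/S ÷ T = (71.63438 − 68.03)/68.03/(9/12) = 0.070643 → 7.06%.

+7.06%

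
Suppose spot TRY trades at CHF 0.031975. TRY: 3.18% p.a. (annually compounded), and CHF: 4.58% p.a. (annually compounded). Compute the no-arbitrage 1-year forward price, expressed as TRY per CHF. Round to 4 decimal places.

T = 1 year.
Growth of 1 CHF over T: (1 + 0.0458)^1 = 1.045800.
Growth of 1 TRY over T: (1 + 0.0318)^1 = 1.031800.
Forward (CHF per TRY) = 0.031975 × 1.045800 / 1.031800 = 0.032408853.
Invert for TRY per CHF: 1 / 0.032408853 = 30.8558.

30.8558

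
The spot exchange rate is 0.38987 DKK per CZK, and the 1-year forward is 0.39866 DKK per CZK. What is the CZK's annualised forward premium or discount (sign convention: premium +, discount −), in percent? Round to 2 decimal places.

T = 1 year.
(F − S)/S = (0.39866 − 0.38987)/0.38987 = 0.0225460.
×(1/T) gives 2.25% p.a.

+2.25%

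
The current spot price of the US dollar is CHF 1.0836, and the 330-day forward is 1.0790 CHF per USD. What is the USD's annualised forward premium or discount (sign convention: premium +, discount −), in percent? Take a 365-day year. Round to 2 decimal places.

-0.47%

T = 330/365 years.
USD trades forward at -0.42451% vs spot over the period.
Per annum: -0.0042451 / (330/365) = -0.004695 = -0.47%.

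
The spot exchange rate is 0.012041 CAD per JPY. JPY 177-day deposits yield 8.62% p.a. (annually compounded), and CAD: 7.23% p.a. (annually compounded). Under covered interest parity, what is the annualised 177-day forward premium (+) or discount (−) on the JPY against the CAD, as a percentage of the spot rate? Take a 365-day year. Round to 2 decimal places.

T = 177/365 years.
CIP forward (CAD per JPY) = 0.012041 × 1.0344305/1.0409115 = 0.011966029.
Annualised premium = (F − S)/S × (1/T) = (0.011966029 − 0.012041)/0.012041 ÷ (177/365) = -1.28%.

-1.28%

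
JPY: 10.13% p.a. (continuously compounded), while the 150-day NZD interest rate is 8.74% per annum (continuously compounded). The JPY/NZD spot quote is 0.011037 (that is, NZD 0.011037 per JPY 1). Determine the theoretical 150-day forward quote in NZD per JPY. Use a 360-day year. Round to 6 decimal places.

0.010973

T = 150/360 years.
NZD growth factor: e^(0.0874×150/360) = 1.0370879.
Growth of 1 JPY over T: e^(0.1013×150/360) = 1.0431118.
Forward (NZD per JPY) = 0.011037 × 1.0370879 / 1.0431118 = 0.01097326.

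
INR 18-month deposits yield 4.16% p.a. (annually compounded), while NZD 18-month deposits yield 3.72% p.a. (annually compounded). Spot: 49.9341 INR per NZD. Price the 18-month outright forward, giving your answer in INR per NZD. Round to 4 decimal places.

T = 18/12 years.
INR accumulates by (1 + 0.0416)^(18/12) = 1.06304453.
NZD accumulates by (1 + 0.0372)^(18/12) = 1.05631577.
Forward (INR per NZD) = 49.9341 × 1.06304453 / 1.05631577 = 50.252182.

50.2522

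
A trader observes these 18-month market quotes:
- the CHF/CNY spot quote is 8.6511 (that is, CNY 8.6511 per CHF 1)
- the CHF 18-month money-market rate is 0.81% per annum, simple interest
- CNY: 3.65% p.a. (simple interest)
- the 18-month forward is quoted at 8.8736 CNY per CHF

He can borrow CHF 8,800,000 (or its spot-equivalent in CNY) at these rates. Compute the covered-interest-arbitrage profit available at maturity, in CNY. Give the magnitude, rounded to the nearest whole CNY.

CNY 1,261,335

T = 18/12 years.
Route A — deposit CHF, sell forward: 8,800,000 × 1.012150 × 8.8736 = CNY 79,036,445.31.
Route B — convert at spot, deposit CNY: 8,800,000 × 8.6511 × 1.054750 = CNY 80,297,779.98.
The quoted forward undervalues CHF, so borrow CHF, convert to CNY at spot, deposit the CNY at 3.65%, and buy CHF forward at 8.8736 to cover the loan.
The gap between the two covered legs is CNY 1,261,335.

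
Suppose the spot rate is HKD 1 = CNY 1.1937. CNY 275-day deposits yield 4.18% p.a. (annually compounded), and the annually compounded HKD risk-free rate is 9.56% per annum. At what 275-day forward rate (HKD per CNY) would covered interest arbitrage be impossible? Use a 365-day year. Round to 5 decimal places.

0.87012

T = 275/365 years.
Growth of 1 CNY over T: (1 + 0.0418)^(275/365) = 1.0313336.
HKD growth factor: (1 + 0.0956)^(275/365) = 1.0712105.
So F = 1.1937 × 1.0313336 / 1.0712105 = 1.149263 (CNY/HKD).
Quoted the other way: 1/1.149263 = 0.87012 HKD per CNY.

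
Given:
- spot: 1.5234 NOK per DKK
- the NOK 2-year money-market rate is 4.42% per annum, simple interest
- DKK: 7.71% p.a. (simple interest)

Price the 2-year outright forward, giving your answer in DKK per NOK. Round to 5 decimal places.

T = 2 years.
NOK accumulates by 1 + 0.0442×2 = 1.088400.
Growth of 1 DKK over T: 1 + 0.0771×2 = 1.154200.
CIP: F = S · (grow NOK)/(grow DKK) = 1.5234 × 1.088400/1.154200 = 1.436552 NOK per DKK.
Invert for DKK per NOK: 1 / 1.436552 = 0.69611.

0.69611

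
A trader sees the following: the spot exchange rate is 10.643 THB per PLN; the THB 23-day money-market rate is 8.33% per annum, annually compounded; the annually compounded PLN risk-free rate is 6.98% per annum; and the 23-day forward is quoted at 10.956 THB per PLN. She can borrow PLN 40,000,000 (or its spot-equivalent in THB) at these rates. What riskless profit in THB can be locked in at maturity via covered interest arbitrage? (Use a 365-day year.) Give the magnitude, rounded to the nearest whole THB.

THB 12,235,371

T = 23/365 years.
Route A — deposit PLN, sell forward: 40,000,000 × 1.00426069338 × 10.956 = THB 440,107,206.27.
Route B — convert at spot, deposit THB: 40,000,000 × 10.643 × 1.00505457965 = THB 427,871,835.65.
The quoted forward overvalues PLN, so borrow THB, buy PLN at spot, deposit the PLN at 6.98%, and sell the proceeds forward at 10.956.
The gap between the two covered legs is THB 12,235,371.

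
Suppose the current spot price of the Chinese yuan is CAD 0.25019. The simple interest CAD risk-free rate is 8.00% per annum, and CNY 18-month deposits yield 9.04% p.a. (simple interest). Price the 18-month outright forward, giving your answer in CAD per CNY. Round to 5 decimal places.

T = 18/12 years.
Growth of 1 CAD over T: 1 + 0.0800×18/12 = 1.120000.
CNY growth factor: 1 + 0.0904×18/12 = 1.135600.
CIP: F = S · (grow CAD)/(grow CNY) = 0.25019 × 1.120000/1.135600 = 0.2467531 CAD per CNY.

0.24675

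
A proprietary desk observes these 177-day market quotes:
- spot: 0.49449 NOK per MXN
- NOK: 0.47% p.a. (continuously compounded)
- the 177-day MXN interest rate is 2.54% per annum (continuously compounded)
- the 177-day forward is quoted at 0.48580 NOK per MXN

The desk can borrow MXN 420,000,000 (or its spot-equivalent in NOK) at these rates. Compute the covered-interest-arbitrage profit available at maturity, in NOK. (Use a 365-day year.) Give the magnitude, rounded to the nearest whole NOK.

NOK 1,594,987

T = 177/365 years.
Route A — deposit MXN, sell forward: 420,000,000 × 1.01239343014 × 0.48580 = NOK 206,564,705.91.
Route B — convert at spot, deposit NOK: 420,000,000 × 0.49449 × 1.00228177738 = NOK 208,159,692.76.
The quoted forward undervalues MXN, so borrow MXN, convert to NOK at spot, deposit the NOK at 0.47%, and buy MXN forward at 0.48580 to cover the loan.
Profit = 208,159,692.76 − 206,564,705.91 = NOK 1,594,987.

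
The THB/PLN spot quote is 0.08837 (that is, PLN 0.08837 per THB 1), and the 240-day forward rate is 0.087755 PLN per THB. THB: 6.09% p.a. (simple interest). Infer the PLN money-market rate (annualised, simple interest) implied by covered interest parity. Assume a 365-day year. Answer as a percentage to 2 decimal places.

4.99%

T = 240/365 years.
By CIP, F/S equals the PLN-to-THB growth ratio: 0.087755/0.08837 = 0.9930406.
THB growth factor: 1 + 0.0609×240/365 = 1.0400438.
Hence g_PLN = 1.0328057.
(1.0328057 − 1)/T = 0.049892, i.e. 4.99%.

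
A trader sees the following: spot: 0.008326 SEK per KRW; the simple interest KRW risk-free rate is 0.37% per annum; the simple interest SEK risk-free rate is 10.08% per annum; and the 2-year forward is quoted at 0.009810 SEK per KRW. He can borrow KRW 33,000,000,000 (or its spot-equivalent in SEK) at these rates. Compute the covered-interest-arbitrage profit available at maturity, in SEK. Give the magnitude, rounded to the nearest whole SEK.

T = 2 years.
Route A — deposit KRW, sell forward: 33,000,000,000 × 1.007400 × 0.009810 = SEK 326,125,602.00.
Route B — convert at spot, deposit SEK: 33,000,000,000 × 0.008326 × 1.201600 = SEK 330,149,212.80.
The quoted forward undervalues KRW, so borrow KRW, convert to SEK at spot, deposit the SEK at 10.08%, and buy KRW forward at 0.009810 to cover the loan.
Arbitrage profit = |326,125,602.00 − 330,149,212.80| = SEK 4,023,611.

SEK 4,023,611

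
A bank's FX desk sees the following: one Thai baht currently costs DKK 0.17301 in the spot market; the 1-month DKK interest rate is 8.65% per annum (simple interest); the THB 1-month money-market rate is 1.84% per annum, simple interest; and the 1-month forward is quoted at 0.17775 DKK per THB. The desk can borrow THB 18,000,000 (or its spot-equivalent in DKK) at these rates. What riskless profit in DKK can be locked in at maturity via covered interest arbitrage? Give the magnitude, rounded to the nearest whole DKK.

T = 1/12 years.
Route A — deposit THB, sell forward: 18,000,000 × 1.001533333 × 0.17775 = DKK 3,204,405.90.
Route B — convert at spot, deposit DKK: 18,000,000 × 0.17301 × 1.007208333 = DKK 3,136,628.05.
The quoted forward overvalues THB, so borrow DKK, buy THB at spot, deposit the THB at 1.84%, and sell the proceeds forward at 0.17775.
The gap between the two covered legs is DKK 67,778.

DKK 67,778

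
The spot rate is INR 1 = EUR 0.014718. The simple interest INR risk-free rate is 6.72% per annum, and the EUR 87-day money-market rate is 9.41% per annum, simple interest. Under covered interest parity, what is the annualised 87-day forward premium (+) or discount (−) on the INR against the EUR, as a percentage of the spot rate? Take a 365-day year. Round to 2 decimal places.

+2.65%

T = 87/365 years.
No-arbitrage forward: 0.014718 × 1.0224293 / 1.0160175 = 0.014810881 EUR/INR.
(F − S)/S ÷ T = (0.014810881 − 0.014718)/0.014718/(87/365) = 0.026476 → 2.65%.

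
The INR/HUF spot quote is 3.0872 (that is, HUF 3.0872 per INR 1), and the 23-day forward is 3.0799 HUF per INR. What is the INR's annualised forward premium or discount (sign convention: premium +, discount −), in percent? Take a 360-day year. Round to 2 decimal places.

T = 23/360 years.
INR trades forward at -0.23646% vs spot over the period.
Per annum: -0.0023646 / (23/360) = -0.037011 = -3.70%.

-3.70%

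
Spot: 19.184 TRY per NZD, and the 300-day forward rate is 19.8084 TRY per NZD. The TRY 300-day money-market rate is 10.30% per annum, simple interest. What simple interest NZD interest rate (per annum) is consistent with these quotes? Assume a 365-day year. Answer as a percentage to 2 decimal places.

T = 300/365 years.
CIP gives F = S · g_TRY/g_NZD, so g_TRY/g_NZD = 19.8084/19.184 = 1.0325480.
TRY growth factor: 1 + 0.1030×300/365 = 1.0846575.
Hence g_NZD = 1.0504669.
r = (1.0504669 − 1)/(300/365) = 0.061401 → 6.14%.

6.14%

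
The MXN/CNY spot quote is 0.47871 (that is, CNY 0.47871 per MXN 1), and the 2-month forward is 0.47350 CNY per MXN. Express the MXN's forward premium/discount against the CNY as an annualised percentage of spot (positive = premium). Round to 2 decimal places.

-6.53%

T = 2/12 years.
(F − S)/S = (0.47350 − 0.47871)/0.47871 = -0.0108834.
Per annum: -0.0108834 / (2/12) = -0.065300 = -6.53%.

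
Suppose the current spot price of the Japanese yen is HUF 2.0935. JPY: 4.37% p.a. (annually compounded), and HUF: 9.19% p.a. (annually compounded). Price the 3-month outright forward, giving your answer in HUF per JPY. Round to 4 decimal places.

2.1173

T = 3/12 years.
Growth of 1 HUF over T: (1 + 0.0919)^(3/12) = 1.0222232.
JPY growth factor: (1 + 0.0437)^(3/12) = 1.0107504.
CIP: F = S · (grow HUF)/(grow JPY) = 2.0935 × 1.0222232/1.0107504 = 2.117263 HUF per JPY.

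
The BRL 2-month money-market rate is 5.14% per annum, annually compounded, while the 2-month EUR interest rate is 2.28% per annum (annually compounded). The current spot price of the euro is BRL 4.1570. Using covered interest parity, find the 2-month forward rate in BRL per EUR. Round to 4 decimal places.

T = 2/12 years.
BRL growth factor: (1 + 0.0514)^(2/12) = 1.0083888.
EUR growth factor: (1 + 0.0228)^(2/12) = 1.0037644.
Forward (BRL per EUR) = 4.157 × 1.0083888 / 1.0037644 = 4.176152.

4.1762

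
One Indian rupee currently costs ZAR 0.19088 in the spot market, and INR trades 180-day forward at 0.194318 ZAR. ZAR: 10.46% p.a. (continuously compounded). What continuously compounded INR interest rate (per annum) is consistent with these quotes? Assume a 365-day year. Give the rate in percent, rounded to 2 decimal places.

6.84%

T = 180/365 years.
CIP gives F = S · g_ZAR/g_INR, so g_ZAR/g_INR = 0.194318/0.19088 = 1.0180113.
ZAR growth factor: e^(0.1046×180/365) = 1.0529372.
So the INR growth factor = 1.034308.
Take logs: ln 1.034308 / (180/365) = 0.068402, so 6.84%.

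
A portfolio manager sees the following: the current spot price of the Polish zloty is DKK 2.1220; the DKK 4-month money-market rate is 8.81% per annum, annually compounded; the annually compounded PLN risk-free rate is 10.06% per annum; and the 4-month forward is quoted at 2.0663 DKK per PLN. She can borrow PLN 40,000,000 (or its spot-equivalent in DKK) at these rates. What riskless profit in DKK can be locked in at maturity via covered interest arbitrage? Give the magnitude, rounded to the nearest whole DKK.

DKK 1,967,301

T = 4/12 years.
Route A — deposit PLN, sell forward: 40,000,000 × 1.0324677686 × 2.0663 = DKK 85,335,526.01.
Route B — convert at spot, deposit DKK: 40,000,000 × 2.1220 × 1.0285441461 = DKK 87,302,827.12.
The quoted forward undervalues PLN, so borrow PLN, convert to DKK at spot, deposit the DKK at 8.81%, and buy PLN forward at 2.0663 to cover the loan.
Arbitrage profit = |85,335,526.01 − 87,302,827.12| = DKK 1,967,301.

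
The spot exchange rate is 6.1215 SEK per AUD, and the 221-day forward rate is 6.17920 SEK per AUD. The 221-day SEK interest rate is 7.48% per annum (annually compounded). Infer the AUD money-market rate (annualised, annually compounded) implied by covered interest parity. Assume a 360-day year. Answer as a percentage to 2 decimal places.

T = 221/360 years.
By CIP, F/S equals the SEK-to-AUD growth ratio: 6.1792/6.1215 = 1.0094258.
SEK growth factor: (1 + 0.0748)^(221/360) = 1.0452777.
That pins the AUD growth at 1.0355171.
r = 1.0355171^(360/221) − 1 = 0.058499 → 5.85%.

5.85%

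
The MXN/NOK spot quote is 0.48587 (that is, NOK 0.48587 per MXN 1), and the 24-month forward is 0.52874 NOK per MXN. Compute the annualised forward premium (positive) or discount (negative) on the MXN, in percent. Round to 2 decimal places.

T = 2 years.
MXN trades forward at +8.82335% vs spot over the period.
Annualise by dividing by T: 0.0882335 / 2 = 0.044117 → 4.41%.

+4.41%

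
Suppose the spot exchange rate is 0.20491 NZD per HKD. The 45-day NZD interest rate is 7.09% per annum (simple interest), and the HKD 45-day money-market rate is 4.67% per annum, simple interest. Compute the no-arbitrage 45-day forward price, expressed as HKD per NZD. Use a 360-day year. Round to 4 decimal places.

T = 45/360 years.
Growth of 1 NZD over T: 1 + 0.0709×45/360 = 1.0088625.
HKD growth factor: 1 + 0.0467×45/360 = 1.0058375.
CIP: F = S · (grow NZD)/(grow HKD) = 0.20491 × 1.0088625/1.0058375 = 0.2055263 NZD per HKD.
Invert for HKD per NZD: 1 / 0.2055263 = 4.8656.

4.8656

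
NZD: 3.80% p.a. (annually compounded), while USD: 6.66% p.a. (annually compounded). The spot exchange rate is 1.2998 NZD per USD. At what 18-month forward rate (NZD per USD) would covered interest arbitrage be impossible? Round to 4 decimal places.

1.2479

T = 18/12 years.
Growth of 1 NZD over T: (1 + 0.0380)^(18/12) = 1.0575381.
USD growth factor: (1 + 0.0666)^(18/12) = 1.1015453.
Forward (NZD per USD) = 1.2998 × 1.0575381 / 1.1015453 = 1.247872.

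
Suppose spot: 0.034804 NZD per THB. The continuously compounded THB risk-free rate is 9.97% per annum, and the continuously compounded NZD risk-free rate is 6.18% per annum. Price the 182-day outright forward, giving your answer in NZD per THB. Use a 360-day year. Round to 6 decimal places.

0.034143

T = 182/360 years.
Growth of 1 NZD over T: e^(0.0618×182/360) = 1.0317365.
THB growth factor: e^(0.0997×182/360) = 1.0516958.
So F = 0.034804 × 1.0317365 / 1.0516958 = 0.03414348 (NZD/THB).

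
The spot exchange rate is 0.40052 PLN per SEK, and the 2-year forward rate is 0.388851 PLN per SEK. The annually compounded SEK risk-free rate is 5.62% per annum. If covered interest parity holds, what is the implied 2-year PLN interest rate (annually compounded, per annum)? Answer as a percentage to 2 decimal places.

T = 2 years.
CIP gives F = S · g_PLN/g_SEK, so g_PLN/g_SEK = 0.388851/0.40052 = 0.9708654.
The SEK side grows by (1 + 0.0562)^2 = 1.1155584.
So the PLN growth factor = 1.0830571.
Annualise: 1.0830571^(1/2) − 1 = 0.040700 = 4.07%.

4.07%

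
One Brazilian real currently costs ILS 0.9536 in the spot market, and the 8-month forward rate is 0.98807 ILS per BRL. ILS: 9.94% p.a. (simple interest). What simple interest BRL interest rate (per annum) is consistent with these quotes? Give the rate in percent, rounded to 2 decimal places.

T = 8/12 years.
F/S = 0.98807/0.9536 = 1.0361472 = (growth of ILS) / (growth of BRL).
ILS growth factor: 1 + 0.0994×8/12 = 1.0662667.
That pins the BRL growth at 1.0290687.
(1.0290687 − 1)/T = 0.043603, i.e. 4.36%.

4.36%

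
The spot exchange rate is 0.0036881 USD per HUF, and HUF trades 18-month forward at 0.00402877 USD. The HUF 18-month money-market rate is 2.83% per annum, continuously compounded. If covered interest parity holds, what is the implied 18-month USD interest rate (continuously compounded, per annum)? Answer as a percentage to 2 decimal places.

8.72%

T = 18/12 years.
By CIP, F/S equals the USD-to-HUF growth ratio: 0.00402877/0.0036881 = 1.0923701.
HUF growth factor: e^(0.0283×18/12) = 1.0433639.
So the USD growth factor = 1.1397395.
Take logs: ln 1.1397395 / (18/12) = 0.087200, so 8.72%.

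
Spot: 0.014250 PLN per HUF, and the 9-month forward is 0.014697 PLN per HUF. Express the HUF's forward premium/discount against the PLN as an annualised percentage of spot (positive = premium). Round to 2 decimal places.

+4.18%

T = 9/12 years.
Period premium: (0.014697 − 0.01425)/0.01425 = 0.0313684.
Per annum: 0.0313684 / (9/12) = 0.041825 = 4.18%.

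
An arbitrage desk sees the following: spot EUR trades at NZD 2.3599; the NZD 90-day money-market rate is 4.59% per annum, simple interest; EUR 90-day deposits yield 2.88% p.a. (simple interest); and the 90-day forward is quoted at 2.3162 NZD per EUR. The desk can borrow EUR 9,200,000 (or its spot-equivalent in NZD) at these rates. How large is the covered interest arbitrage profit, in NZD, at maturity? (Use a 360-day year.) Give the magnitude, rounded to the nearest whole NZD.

NZD 497,750

T = 90/360 years.
Route A — deposit EUR, sell forward: 9,200,000 × 1.007200 × 2.3162 = NZD 21,462,465.09.
Route B — convert at spot, deposit NZD: 9,200,000 × 2.3599 × 1.011475 = NZD 21,960,214.64.
The quoted forward undervalues EUR, so borrow EUR, convert to NZD at spot, deposit the NZD at 4.59%, and buy EUR forward at 2.3162 to cover the loan.
Arbitrage profit = |21,462,465.09 − 21,960,214.64| = NZD 497,750.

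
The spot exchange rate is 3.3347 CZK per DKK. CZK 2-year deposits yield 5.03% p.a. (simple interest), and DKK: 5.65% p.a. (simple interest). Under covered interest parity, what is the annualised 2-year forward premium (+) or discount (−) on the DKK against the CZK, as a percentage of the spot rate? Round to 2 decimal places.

T = 2 years.
CIP forward (CZK per DKK) = 3.3347 × 1.100600/1.113000 = 3.2975479.
Annualised premium = (F − S)/S × (1/T) = (3.2975479 − 3.3347)/3.3347 ÷ 2 = -0.56%.

-0.56%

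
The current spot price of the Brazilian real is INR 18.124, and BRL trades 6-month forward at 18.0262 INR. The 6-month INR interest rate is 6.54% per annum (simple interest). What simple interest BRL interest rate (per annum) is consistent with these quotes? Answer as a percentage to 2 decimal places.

7.66%

T = 6/12 years.
CIP gives F = S · g_INR/g_BRL, so g_INR/g_BRL = 18.0262/18.124 = 0.9946038.
INR growth factor: 1 + 0.0654×6/12 = 1.032700.
So the BRL growth factor = 1.0383029.
(1.0383029 − 1)/T = 0.076606, i.e. 7.66%.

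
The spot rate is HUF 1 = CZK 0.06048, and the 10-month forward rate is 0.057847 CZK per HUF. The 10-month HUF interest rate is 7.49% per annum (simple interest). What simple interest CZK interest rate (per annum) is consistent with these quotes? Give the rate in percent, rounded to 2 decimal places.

T = 10/12 years.
F/S = 0.057847/0.06048 = 0.9564649 = (growth of CZK) / (growth of HUF).
HUF growth factor: 1 + 0.0749×10/12 = 1.0624167.
So the CZK growth factor = 1.0161643.
r = (1.0161643 − 1)/(10/12) = 0.019397 → 1.94%.

1.94%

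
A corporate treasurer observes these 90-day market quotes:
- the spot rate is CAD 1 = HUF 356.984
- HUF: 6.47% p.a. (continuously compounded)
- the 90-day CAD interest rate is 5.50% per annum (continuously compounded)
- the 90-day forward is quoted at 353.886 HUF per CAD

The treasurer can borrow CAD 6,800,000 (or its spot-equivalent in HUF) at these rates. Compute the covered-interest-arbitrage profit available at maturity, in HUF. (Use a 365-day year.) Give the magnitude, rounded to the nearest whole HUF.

T = 90/365 years.
Invest the CAD and cover forward: 6,800,000 × 1.013654020046 × 353.886 = HUF 2,439,282,172.46.
Convert at spot and invest in HUF: 6,800,000 × 356.984 × 1.016081359967 = HUF 2,466,528,559.80.
The quoted forward undervalues CAD, so borrow CAD, convert to HUF at spot, deposit the HUF at 6.47%, and buy CAD forward at 353.886 to cover the loan.
The gap between the two covered legs is HUF 27,246,387.

HUF 27,246,387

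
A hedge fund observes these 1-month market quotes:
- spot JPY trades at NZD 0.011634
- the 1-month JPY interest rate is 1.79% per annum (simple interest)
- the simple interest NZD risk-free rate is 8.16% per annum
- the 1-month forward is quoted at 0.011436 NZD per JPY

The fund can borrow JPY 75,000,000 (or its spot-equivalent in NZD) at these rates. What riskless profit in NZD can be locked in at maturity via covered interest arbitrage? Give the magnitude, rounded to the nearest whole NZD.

T = 1/12 years.
Keep in JPY, deliver into the forward: 75,000,000·1.00149167·0.011436 = NZD 858,979.41.
Swap to NZD now, deposit: 75,000,000·0.011634·1.006800 = NZD 878,483.34.
The quoted forward undervalues JPY, so borrow JPY, convert to NZD at spot, deposit the NZD at 8.16%, and buy JPY forward at 0.011436 to cover the loan.
Profit = 878,483.34 − 858,979.41 = NZD 19,504.

NZD 19,504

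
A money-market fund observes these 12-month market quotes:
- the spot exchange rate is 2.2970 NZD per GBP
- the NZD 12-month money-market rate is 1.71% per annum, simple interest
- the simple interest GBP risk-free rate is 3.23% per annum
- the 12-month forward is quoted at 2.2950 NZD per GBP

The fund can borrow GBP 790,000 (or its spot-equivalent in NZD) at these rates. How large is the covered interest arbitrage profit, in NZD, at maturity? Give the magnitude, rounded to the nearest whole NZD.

NZD 25,951

T = 1 year.
Keep in GBP, deliver into the forward: 790,000·1.032300·2.2950 = NZD 1,871,611.52.
Swap to NZD now, deposit: 790,000·2.2970·1.017100 = NZD 1,845,660.17.
The quoted forward overvalues GBP, so borrow NZD, buy GBP at spot, deposit the GBP at 3.23%, and sell the proceeds forward at 2.2950.
Profit = 1,871,611.52 − 1,845,660.17 = NZD 25,951.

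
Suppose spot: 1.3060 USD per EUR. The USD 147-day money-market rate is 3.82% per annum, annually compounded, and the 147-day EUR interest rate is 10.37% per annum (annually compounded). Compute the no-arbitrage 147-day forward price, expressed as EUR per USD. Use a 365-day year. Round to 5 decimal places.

0.78480

T = 147/365 years.
USD growth factor: (1 + 0.0382)^(147/365) = 1.0152126.
Growth of 1 EUR over T: (1 + 0.1037)^(147/365) = 1.0405377.
CIP: F = S · (grow USD)/(grow EUR) = 1.306 × 1.0152126/1.0405377 = 1.274214 USD per EUR.
Invert for EUR per USD: 1 / 1.274214 = 0.78480.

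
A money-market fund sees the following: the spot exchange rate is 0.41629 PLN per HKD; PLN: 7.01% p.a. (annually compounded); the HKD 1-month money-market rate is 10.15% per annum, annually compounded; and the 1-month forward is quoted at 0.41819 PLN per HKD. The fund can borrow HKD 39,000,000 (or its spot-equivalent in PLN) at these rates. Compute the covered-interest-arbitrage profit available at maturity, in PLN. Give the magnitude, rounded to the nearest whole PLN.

T = 1/12 years.
Invest the HKD and cover forward: 39,000,000 × 1.0080886114 × 0.41819 = PLN 16,441,330.48.
Convert at spot and invest in PLN: 39,000,000 × 0.41629 × 1.0056619772 = PLN 16,327,233.96.
The quoted forward overvalues HKD, so borrow PLN, buy HKD at spot, deposit the HKD at 10.15%, and sell the proceeds forward at 0.41819.
Profit = 16,441,330.48 − 16,327,233.96 = PLN 114,097.

PLN 114,097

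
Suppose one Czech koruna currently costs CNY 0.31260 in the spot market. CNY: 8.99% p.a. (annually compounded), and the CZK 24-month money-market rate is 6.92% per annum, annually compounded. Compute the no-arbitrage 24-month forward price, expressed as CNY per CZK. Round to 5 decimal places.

T = 2 years.
CNY accumulates by (1 + 0.0899)^2 = 1.187882.
CZK growth factor: (1 + 0.0692)^2 = 1.1431886.
Forward (CNY per CZK) = 0.3126 × 1.187882 / 1.1431886 = 0.3248212.

0.32482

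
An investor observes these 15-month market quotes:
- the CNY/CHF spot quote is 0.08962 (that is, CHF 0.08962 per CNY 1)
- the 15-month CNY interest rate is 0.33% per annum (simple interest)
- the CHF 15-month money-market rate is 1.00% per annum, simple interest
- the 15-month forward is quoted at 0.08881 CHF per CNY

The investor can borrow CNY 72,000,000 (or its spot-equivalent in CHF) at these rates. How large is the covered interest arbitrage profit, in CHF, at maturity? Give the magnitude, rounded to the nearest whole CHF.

CHF 112,601

T = 15/12 years.
Invest the CNY and cover forward: 72,000,000 × 1.004125 × 0.08881 = CHF 6,420,696.57.
Convert at spot and invest in CHF: 72,000,000 × 0.08962 × 1.012500 = CHF 6,533,298.00.
The quoted forward undervalues CNY, so borrow CNY, convert to CHF at spot, deposit the CHF at 1.00%, and buy CNY forward at 0.08881 to cover the loan.
Profit = 6,533,298.00 − 6,420,696.57 = CHF 112,601.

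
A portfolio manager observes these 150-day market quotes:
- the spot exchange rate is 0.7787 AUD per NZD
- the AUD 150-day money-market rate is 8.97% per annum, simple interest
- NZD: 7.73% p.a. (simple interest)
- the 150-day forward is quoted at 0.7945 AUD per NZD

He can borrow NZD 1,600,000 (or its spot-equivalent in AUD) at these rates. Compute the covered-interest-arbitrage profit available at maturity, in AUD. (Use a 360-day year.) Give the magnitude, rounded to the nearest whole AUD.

AUD 19,657

T = 150/360 years.
Invest the NZD and cover forward: 1,600,000 × 1.032208333 × 0.7945 = AUD 1,312,143.23.
Convert at spot and invest in AUD: 1,600,000 × 0.7787 × 1.037375 = AUD 1,292,486.26.
The quoted forward overvalues NZD, so borrow AUD, buy NZD at spot, deposit the NZD at 7.73%, and sell the proceeds forward at 0.7945.
The gap between the two covered legs is AUD 19,657.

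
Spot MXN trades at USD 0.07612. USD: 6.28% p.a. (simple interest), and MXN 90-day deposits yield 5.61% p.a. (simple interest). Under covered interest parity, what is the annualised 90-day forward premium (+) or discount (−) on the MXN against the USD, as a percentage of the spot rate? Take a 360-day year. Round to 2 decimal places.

+0.66%

T = 90/360 years.
CIP forward (USD per MXN) = 0.07612 × 1.015700/1.014025 = 0.07624574.
(F − S)/S ÷ T = (0.07624574 − 0.07612)/0.07612/(90/360) = 0.006607 → 0.66%.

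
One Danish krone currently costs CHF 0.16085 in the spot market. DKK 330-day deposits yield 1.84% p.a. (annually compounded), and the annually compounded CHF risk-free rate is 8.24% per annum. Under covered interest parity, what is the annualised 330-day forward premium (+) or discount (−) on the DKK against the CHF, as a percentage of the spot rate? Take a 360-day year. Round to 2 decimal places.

+6.27%

T = 330/360 years.
No-arbitrage forward: 0.16085 × 1.0752814 / 1.0168538 = 0.17009231 CHF/DKK.
Annualised premium = (F − S)/S × (1/T) = (0.17009231 − 0.16085)/0.16085 ÷ (330/360) = 6.27%.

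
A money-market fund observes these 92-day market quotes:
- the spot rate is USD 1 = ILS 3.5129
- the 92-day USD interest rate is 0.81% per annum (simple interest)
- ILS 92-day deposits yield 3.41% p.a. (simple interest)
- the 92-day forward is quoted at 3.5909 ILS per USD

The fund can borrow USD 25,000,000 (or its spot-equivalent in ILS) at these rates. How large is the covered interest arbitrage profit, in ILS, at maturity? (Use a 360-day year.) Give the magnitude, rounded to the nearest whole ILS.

T = 92/360 years.
Invest the USD and cover forward: 25,000,000 × 1.002070 × 3.5909 = ILS 89,958,329.08.
Convert at spot and invest in ILS: 25,000,000 × 3.5129 × 1.0087144444 = ILS 88,587,824.29.
The quoted forward overvalues USD, so borrow ILS, buy USD at spot, deposit the USD at 0.81%, and sell the proceeds forward at 3.5909.
Profit = 89,958,329.08 − 88,587,824.29 = ILS 1,370,505.

ILS 1,370,505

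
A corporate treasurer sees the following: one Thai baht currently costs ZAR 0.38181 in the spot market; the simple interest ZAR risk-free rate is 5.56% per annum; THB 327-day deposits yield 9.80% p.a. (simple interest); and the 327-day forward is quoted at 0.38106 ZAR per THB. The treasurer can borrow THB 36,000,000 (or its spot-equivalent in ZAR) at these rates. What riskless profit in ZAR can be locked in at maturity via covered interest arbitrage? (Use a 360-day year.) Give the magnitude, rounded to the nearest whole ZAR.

T = 327/360 years.
Route A — deposit THB, sell forward: 36,000,000 × 1.0890166667 × 0.38106 = ZAR 14,939,304.88.
Route B — convert at spot, deposit ZAR: 36,000,000 × 0.38181 × 1.0505033333 = ZAR 14,439,336.40.
The quoted forward overvalues THB, so borrow ZAR, buy THB at spot, deposit the THB at 9.80%, and sell the proceeds forward at 0.38106.
Profit = 14,939,304.88 − 14,439,336.40 = ZAR 499,968.

ZAR 499,968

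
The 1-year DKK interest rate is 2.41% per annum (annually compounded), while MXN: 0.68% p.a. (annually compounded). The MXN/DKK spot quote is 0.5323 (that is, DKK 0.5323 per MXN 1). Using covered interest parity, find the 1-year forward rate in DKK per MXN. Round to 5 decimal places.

T = 1 year.
DKK growth factor: (1 + 0.0241)^1 = 1.024100.
Growth of 1 MXN over T: (1 + 0.0068)^1 = 1.006800.
So F = 0.5323 × 1.024100 / 1.006800 = 0.5414466 (DKK/MXN).

0.54145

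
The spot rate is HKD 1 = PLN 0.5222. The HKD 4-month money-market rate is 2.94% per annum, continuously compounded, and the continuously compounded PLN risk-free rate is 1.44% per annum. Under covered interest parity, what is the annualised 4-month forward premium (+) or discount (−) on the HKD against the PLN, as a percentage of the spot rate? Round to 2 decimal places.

-1.50%

T = 4/12 years.
F = S · g_PLN/g_HKD = 0.5222 × 1.0048115/1.0098482 = 0.5195955.
Annualised premium = (F − S)/S × (1/T) = (0.5195955 − 0.5222)/0.5222 ÷ (4/12) = -1.50%.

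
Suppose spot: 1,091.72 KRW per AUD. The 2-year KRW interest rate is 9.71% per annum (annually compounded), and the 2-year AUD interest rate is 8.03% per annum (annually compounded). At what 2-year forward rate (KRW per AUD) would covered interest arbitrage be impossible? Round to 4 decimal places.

T = 2 years.
KRW growth factor: (1 + 0.0971)^2 = 1.20362841.
AUD accumulates by (1 + 0.0803)^2 = 1.16704809.
CIP: F = S · (grow KRW)/(grow AUD) = 1091.72 × 1.20362841/1.16704809 = 1125.939213 KRW per AUD.

1125.9392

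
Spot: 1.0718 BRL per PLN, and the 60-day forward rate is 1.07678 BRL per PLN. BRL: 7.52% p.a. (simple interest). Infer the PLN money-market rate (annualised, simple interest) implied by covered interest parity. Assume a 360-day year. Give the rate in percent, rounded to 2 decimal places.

4.71%

T = 60/360 years.
By CIP, F/S equals the BRL-to-PLN growth ratio: 1.07678/1.0718 = 1.0046464.
The BRL side grows by 1 + 0.0752×60/360 = 1.0125333.
Hence g_PLN = 1.0078504.
r = (1.0078504 − 1)/(60/360) = 0.047102 → 4.71%.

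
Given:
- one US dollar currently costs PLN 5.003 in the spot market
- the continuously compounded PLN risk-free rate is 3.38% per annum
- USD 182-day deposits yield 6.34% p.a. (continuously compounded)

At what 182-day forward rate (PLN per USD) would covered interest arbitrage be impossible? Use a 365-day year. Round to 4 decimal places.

4.9297

T = 182/365 years.
Growth of 1 PLN over T: e^(0.0338×182/365) = 1.0169965.
USD accumulates by e^(0.0634×182/365) = 1.0321182.
Forward (PLN per USD) = 5.003 × 1.0169965 / 1.0321182 = 4.929700.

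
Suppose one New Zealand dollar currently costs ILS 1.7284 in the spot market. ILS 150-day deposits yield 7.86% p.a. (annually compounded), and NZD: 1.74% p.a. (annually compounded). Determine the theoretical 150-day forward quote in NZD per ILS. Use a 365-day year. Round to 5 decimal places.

T = 150/365 years.
Growth of 1 ILS over T: (1 + 0.0786)^(150/365) = 1.0315832.
NZD accumulates by (1 + 0.0174)^(150/365) = 1.0071144.
So F = 1.7284 × 1.0315832 / 1.0071144 = 1.770393 (ILS/NZD).
Quoted the other way: 1/1.770393 = 0.56485 NZD per ILS.

0.56485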